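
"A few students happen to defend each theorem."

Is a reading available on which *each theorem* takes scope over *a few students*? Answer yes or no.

Yes

*each theorem* is the object of the infinitival complement of a raising predicate; raising infinitives are transparent for QR, so the two DPs are in effect clausemates.
No island intervenes, so both surface and inverse scope are derivable.
So *each theorem* > *a few students* is among the available readings.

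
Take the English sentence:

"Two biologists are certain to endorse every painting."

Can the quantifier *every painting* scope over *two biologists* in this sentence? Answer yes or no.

Yes

Infinitival complements of raising predicates do not block QR; *every painting* and *two biologists* are effectively clausemates.
Clause-internal QR can adjoin the lower DP above the subject, yielding the inverse reading.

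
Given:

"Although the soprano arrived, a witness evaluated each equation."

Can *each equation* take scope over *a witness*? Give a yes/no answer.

*each equation* is a matrix argument; the adjunct is an island but the target quantifier is outside it.
With no island boundary between them, the object can take inverse scope over the subject via ordinary QR within the clause.

Yes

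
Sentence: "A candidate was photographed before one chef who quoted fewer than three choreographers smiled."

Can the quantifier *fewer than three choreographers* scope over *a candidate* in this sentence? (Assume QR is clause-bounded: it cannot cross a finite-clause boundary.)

No

*fewer than three choreographers* is embedded in the relative clause *who quoted fewer than three choreographers*, which is itself inside the adjunct *before one chef who quoted fewer than three choreographers smiled*.
Two island boundaries intervene — the relative clause and the adjunct. Either alone would block QR.
Hence only narrow scope for *fewer than three choreographers* (under *a candidate*) survives.
(Only the surface reading survives: one fixed candidate with respect to all the relevant choreographers.)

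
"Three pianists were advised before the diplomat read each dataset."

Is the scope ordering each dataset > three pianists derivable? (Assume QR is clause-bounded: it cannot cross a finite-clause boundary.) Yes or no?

Structurally, *each dataset* is inside the adjunct clause *before the diplomat read each dataset*.
The adjunct-island constraint bars QR out of an adverbial clause.
*each dataset* is confined to the island and cannot take scope over *three pianists*.

No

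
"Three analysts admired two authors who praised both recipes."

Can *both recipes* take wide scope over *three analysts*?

No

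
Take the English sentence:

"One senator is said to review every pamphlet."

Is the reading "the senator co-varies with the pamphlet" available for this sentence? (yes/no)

This is the *every pamphlet* > *one senator* reading.
Infinitival complements of raising predicates do not block QR; *every pamphlet* and *one senator* are effectively clausemates.
Clause-internal QR can adjoin the lower DP above the subject, yielding the inverse reading.

Yes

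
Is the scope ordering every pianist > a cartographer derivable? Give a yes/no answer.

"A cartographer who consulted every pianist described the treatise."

*every pianist* occurs within the relative clause *who consulted every pianist*.
The relative clause forms an island for QR, so the quantifier is confined to the head noun's restrictor.
The inverse ordering *every pianist* > *a cartographer* is therefore underivable.

No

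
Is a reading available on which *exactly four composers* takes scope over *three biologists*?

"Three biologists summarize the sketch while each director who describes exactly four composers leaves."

No

*exactly four composers* occurs within the relative clause *who describes exactly four composers*, which is itself inside the adjunct *while each director who describes exactly four composers leaves*.
Two island boundaries intervene — the relative clause and the adjunct. Either alone would block QR.
*exactly four composers* is confined to the island and cannot take scope over *three biologists*.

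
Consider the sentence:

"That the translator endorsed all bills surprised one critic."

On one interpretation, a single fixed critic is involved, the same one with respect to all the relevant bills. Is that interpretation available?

The described interpretation is the *one critic* > *all bills* scoping.
Nothing needs to raise out of an island for *one critic* > *all bills*: *one critic* takes scope from its matrix position over the clause containing *all bills*.

Yes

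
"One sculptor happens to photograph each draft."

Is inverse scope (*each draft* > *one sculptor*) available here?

Yes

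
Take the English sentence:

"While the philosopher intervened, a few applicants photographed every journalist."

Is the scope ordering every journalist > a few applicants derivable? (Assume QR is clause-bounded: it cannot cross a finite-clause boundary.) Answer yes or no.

The adjunct clause does not contain *every journalist*, which is the matrix object.
Ordinary QR to a clause-peripheral position gives the wide-scope LF for the lower DP.

Yes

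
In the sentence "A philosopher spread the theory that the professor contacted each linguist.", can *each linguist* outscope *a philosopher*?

No

*each linguist* occurs within the complex NP *the theory that the professor contacted each linguist*.
Noun-complement clauses are scope islands (the Complex NP Constraint): a quantifier inside one cannot scope into the matrix.
The inverse ordering *each linguist* > *a philosopher* is therefore underivable.
(Only the surface reading survives: one fixed philosopher with respect to all the relevant linguists.)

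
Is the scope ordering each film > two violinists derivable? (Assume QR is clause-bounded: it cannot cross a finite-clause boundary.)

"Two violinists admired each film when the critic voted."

*each film* is a matrix argument; the adjunct is an island but the target quantifier is outside it.
No island intervenes, so both surface and inverse scope are derivable.
Both orderings are possible: *two violinists* > *each film* and *each film* > *two violinists*.

Yes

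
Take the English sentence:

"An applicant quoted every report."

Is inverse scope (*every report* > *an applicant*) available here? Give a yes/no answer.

Yes

*every report* is the matrix object and *an applicant* the matrix subject; the two are clausemates.
QR within a single clause is free, so the lower quantifier may take scope over the higher one.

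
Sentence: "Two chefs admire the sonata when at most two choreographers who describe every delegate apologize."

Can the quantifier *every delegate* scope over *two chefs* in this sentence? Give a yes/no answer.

The DP *every delegate* is contained in the relative clause *who describe every delegate*, which is itself inside the adjunct *when at most two choreographers who describe every delegate apologize*.
The quantifier would have to escape first the RC and then the adjunct — two independent island violations.
The inverse ordering *every delegate* > *two chefs* is therefore underivable.

No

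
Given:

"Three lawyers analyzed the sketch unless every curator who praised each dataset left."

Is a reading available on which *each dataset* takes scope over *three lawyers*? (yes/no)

No

Structurally, *each dataset* is inside the relative clause *who praised each dataset*, which is itself inside the adjunct *unless every curator who praised each dataset left*.
Nested islands: the RC island is itself inside an adjunct island, so wide scope is doubly excluded.
So *each dataset* cannot raise high enough to outscope *three lawyers*; only the surface ordering *three lawyers* > *each dataset* is available.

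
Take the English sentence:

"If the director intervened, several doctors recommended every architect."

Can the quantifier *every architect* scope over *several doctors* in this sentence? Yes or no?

Although there is an adjunct clause, *every architect* is in the main clause, not inside the adjunct.
No island intervenes, so both surface and inverse scope are derivable.
Both orderings are possible: *several doctors* > *every architect* and *every architect* > *several doctors*.

Yes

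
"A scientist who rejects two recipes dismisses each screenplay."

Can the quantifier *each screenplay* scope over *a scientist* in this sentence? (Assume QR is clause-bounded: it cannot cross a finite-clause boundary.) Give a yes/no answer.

Yes

The RC *who rejects two recipes* is an island, but *each screenplay* is not inside it — it is the matrix object, a clausemate of *a scientist*.
Ordinary QR to a clause-peripheral position gives the wide-scope LF for the lower DP.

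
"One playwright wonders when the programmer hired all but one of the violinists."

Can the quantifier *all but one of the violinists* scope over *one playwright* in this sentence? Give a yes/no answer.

No

*all but one of the violinists* is embedded in the embedded question *when the programmer hired all but one of the violinists*.
An indirect question is a wh-island; the filled [Spec,CP] blocks QR across the CP edge.
So *all but one of the violinists* cannot raise high enough to outscope *one playwright*; only the surface ordering *one playwright* > *all but one of the violinists* is available.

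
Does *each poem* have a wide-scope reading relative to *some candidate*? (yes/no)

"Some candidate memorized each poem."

Yes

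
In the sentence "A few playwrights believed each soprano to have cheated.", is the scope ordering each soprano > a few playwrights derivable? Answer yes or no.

This is an ECM construction: *each soprano* is the infinitival subject, Case-marked by the matrix verb, and the infinitive is transparent for QR.
Clause-internal QR can adjoin the lower DP above the subject, yielding the inverse reading.
Both orderings are possible: *a few playwrights* > *each soprano* and *each soprano* > *a few playwrights*.

Yes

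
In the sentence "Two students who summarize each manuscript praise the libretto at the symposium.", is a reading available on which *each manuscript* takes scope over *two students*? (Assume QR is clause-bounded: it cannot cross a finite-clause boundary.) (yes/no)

*each manuscript* is embedded in the relative clause *who summarize each manuscript*.
QR out of a relative clause is ruled out by the relative-clause island constraint.
So *each manuscript* cannot raise to a position above *two students*.

No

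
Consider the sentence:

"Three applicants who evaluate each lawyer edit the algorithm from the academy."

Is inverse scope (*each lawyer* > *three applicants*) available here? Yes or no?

The DP *each lawyer* is contained in the relative clause *who evaluate each lawyer*.
Relative clauses block scope extraction: QR cannot target a position outside the modified NP.
*each lawyer* > *three applicants* would require crossing that boundary, which is illicit.

No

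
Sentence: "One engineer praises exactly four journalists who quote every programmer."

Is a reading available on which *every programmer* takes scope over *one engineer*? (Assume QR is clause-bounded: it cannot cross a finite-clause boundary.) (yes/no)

No

*every programmer* occurs within the relative clause *who quote every programmer* modifying *exactly four journalists*.
Relative clauses are scope islands: a quantifier cannot QR out of a relative clause to take scope in the matrix clause.
There is no licit LF on which *every programmer* c-commands *one engineer*.
(Only the surface reading survives: one fixed engineer with respect to all the relevant programmers.)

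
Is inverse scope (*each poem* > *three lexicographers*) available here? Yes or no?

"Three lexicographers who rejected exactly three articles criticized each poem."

The relative clause *who rejected exactly three articles* modifies *three lexicographers*, but *each poem* is not inside that relative clause — it is an argument of the matrix verb.
Clause-internal QR can adjoin the lower DP above the subject, yielding the inverse reading.

Yes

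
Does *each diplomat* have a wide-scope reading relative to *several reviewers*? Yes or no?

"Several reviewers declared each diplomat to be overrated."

Yes

ECM infinitives lack a CP barrier, so *each diplomat* can QR over the matrix subject *several reviewers*.
Nothing blocks QR of the lower DP to a position above the higher one, so inverse scope is available.
Both orderings are possible: *several reviewers* > *each diplomat* and *each diplomat* > *several reviewers*.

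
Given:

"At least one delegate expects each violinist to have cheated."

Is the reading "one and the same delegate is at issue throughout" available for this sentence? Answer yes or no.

Yes

The described interpretation is the *at least one delegate* > *each violinist* scoping.
Surface scope (*at least one delegate* > *each violinist*) is always derivable; islands only block QR, not in-situ interpretation.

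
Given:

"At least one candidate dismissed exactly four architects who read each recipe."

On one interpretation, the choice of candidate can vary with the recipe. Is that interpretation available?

No

The paraphrase describes the scope ordering *each recipe* > *at least one candidate*.
The target quantifier *each recipe* is part of the relative clause *who read each recipe* modifying *exactly four architects*.
QR out of a relative clause is ruled out by the relative-clause island constraint.
The inverse ordering *each recipe* > *at least one candidate* is therefore underivable.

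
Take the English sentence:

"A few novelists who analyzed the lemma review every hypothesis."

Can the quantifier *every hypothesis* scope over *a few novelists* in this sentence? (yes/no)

Yes

*every hypothesis* is a matrix argument; only *a few novelists* is modified by the relative clause *who analyzed the lemma*, so the RC island is irrelevant to the target quantifier.
QR within a single clause is free, so the lower quantifier may take scope over the higher one.
The sentence is scopally ambiguous between *a few novelists* > *every hypothesis* and *every hypothesis* > *a few novelists*.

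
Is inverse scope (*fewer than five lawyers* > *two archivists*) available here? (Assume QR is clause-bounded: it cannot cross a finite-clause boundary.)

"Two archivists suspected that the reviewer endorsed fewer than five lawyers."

No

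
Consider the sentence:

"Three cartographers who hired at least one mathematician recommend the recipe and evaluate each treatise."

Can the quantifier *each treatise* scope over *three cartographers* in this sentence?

The DP *each treatise* is contained in one conjunct of the coordinate structure (*evaluate each treatise*).
QR out of a conjunct would have to apply non-ATB, which the CSC forbids.
So *each treatise* cannot raise to a position above *three cartographers*.

No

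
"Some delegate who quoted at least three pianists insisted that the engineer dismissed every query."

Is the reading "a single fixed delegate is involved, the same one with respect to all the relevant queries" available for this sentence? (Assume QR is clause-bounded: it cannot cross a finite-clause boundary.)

This is the *some delegate* > *every query* reading.
Nothing needs to raise for *some delegate* > *every query*, so no island constraint is at stake.

Yes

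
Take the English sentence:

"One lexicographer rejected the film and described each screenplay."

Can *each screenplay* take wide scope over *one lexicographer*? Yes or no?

No

*each screenplay* sits inside one conjunct of the coordinate structure (*described each screenplay*).
A quantifier cannot raise out of one conjunct of a coordination across the whole coordinate structure — the CSC applies to QR.
So *each screenplay* cannot raise high enough to outscope *one lexicographer*; only the surface ordering *one lexicographer* > *each screenplay* is available.
(Only the surface reading survives: one fixed lexicographer with respect to all the relevant screenplays.)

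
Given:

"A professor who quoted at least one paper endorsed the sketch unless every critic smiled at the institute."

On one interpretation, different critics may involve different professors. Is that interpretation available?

No

That reading corresponds to *every critic* > *a professor*.
The DP *every critic* is contained in the adjunct clause *unless every critic smiled at the institute*.
The adjunct-island constraint bars QR out of an adverbial clause.
Hence only narrow scope for *every critic* (under *a professor*) survives.
(Only the surface reading survives: one fixed professor with respect to all the relevant critics.)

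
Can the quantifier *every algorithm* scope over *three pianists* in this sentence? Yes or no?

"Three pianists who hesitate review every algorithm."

Although the sentence contains a relative clause (*who hesitate*), *every algorithm* is outside it, in the matrix VP.
Ordinary QR to a clause-peripheral position gives the wide-scope LF for the lower DP.
So *every algorithm* > *three pianists* is among the available readings.

Yes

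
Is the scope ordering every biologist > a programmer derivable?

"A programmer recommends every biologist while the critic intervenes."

Yes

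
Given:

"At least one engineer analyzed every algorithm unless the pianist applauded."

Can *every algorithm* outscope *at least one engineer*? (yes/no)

Yes

Neither queried DP is inside the adjunct, so the adjunct-island constraint does not apply.
Nothing blocks QR of the lower DP to a position above the higher one, so inverse scope is available.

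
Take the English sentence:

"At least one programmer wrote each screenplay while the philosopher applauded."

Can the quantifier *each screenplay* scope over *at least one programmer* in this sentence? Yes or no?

Yes

The adjunct island is irrelevant here — *each screenplay* and *at least one programmer* are both in the matrix clause.
Since no island is crossed, the inverse ordering is licensed alongside surface scope.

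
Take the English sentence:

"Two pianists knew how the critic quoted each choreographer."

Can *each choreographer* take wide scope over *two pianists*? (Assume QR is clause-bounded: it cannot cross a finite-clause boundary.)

*each choreographer* occurs within the embedded question *how the critic quoted each choreographer*.
An indirect question is a wh-island; the filled [Spec,CP] blocks QR across the CP edge.
So the wide-scope reading for *each choreographer* is blocked.

No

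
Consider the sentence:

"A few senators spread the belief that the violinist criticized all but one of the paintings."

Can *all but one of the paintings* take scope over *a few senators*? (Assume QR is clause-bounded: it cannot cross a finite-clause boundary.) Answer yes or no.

No

The target quantifier *all but one of the paintings* is part of the complex NP *the belief that the violinist criticized all but one of the paintings*.
The Complex NP Constraint bars QR out of the complement clause of a noun.
So *all but one of the paintings* cannot raise to a position above *a few senators*.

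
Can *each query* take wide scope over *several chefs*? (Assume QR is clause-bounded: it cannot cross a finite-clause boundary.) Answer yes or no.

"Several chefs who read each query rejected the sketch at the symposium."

No

*each query* is embedded in the relative clause *who read each query*.
A relative clause is a scope island — quantifier raising cannot cross its boundary.
Hence only narrow scope for *each query* (under *several chefs*) survives.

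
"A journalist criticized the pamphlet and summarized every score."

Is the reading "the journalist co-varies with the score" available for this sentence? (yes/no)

This is the *every score* > *a journalist* reading.
*every score* is embedded in one conjunct of the coordinate structure (*summarized every score*).
Coordinate structures are islands for non-across-the-board movement, QR included.
There is no licit LF on which *every score* c-commands *a journalist*.

No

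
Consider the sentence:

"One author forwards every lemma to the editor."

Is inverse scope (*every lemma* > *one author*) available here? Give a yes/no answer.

*one author* and *every lemma* are co-arguments of the matrix verb, with nothing but a clause-internal boundary between them.
Ordinary QR to a clause-peripheral position gives the wide-scope LF for the lower DP.

Yes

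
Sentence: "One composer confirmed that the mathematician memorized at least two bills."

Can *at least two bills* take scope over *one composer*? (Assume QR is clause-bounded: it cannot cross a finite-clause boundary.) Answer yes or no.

No

The DP *at least two bills* is contained in the finite complement clause *that the mathematician memorized at least two bills*.
With QR restricted to its own tensed clause, the embedded quantifier cannot reach a matrix scope position.
*at least two bills* is confined to the island and cannot take scope over *one composer*.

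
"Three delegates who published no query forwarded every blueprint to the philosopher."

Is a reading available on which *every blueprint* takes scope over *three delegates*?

Yes

The relative clause *who published no query* modifies *three delegates*, but *every blueprint* is not inside that relative clause — it is an argument of the matrix verb.
Nothing blocks QR of the lower DP to a position above the higher one, so inverse scope is available.
So *every blueprint* > *three delegates* is among the available readings.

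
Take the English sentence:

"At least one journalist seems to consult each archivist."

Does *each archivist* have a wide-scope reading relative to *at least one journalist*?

*each archivist* is the object of the infinitival complement of a raising predicate; raising infinitives are transparent for QR, so the two DPs are in effect clausemates.
Clause-internal QR can adjoin the lower DP above the subject, yielding the inverse reading.

Yes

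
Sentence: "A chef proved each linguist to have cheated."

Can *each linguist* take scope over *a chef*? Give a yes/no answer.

Yes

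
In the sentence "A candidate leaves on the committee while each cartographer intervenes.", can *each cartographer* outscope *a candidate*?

*each cartographer* is embedded in the adjunct clause *while each cartographer intervenes*.
Adjunct clauses are scope islands: a quantifier inside an adjunct cannot raise into the matrix clause.
*each cartographer* > *a candidate* would require crossing that boundary, which is illicit.
(Only the surface reading survives: one fixed candidate with respect to all the relevant cartographers.)

No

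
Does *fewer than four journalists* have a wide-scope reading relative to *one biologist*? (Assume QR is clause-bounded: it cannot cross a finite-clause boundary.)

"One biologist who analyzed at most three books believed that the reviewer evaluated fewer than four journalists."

*fewer than four journalists* sits inside the finite complement clause *that the reviewer evaluated fewer than four journalists*.
QR is clause-bounded, so the finite complement is a scope island for the embedded quantifier.
Hence only narrow scope for *fewer than four journalists* (under *one biologist*) survives.

No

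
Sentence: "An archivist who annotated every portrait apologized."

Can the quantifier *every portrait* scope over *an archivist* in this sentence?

No

*every portrait* sits inside the relative clause *who annotated every portrait*.
Relative clauses block scope extraction: QR cannot target a position outside the modified NP.
So *every portrait* cannot raise high enough to outscope *an archivist*; only the surface ordering *an archivist* > *every portrait* is available.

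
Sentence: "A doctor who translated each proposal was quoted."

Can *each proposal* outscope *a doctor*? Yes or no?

The DP *each proposal* is contained in the relative clause *who translated each proposal*.
The relative clause forms an island for QR, so the quantifier is confined to the head noun's restrictor.
The inverse ordering *each proposal* > *a doctor* is therefore underivable.

No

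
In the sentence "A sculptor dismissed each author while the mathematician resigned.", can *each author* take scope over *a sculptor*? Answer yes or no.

Yes

The adjunct clause does not contain *each author*, which is the matrix object.
QR within a single clause is free, so the lower quantifier may take scope over the higher one.
The sentence is scopally ambiguous between *a sculptor* > *each author* and *each author* > *a sculptor*.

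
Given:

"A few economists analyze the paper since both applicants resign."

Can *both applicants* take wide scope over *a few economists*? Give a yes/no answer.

No

Structurally, *both applicants* is inside the adjunct clause *since both applicants resign*.
Adjuncts are opaque for quantifier raising; a quantifier in an adjunct stays inside it.
Hence only narrow scope for *both applicants* (under *a few economists*) survives.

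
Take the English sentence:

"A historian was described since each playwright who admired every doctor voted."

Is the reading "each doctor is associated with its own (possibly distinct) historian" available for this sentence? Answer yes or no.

The described interpretation is the *every doctor* > *a historian* scoping.
*every doctor* sits inside the relative clause *who admired every doctor*, which is itself inside the adjunct *since each playwright who admired every doctor voted*.
Nested islands: the RC island is itself inside an adjunct island, so wide scope is doubly excluded.
*every doctor* is confined to the island and cannot take scope over *a historian*.
(Only the surface reading survives: one fixed historian with respect to all the relevant doctors.)

No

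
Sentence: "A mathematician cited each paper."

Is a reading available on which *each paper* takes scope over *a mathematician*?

Yes

*a mathematician* and *each paper* are co-arguments of the matrix verb, with nothing but a clause-internal boundary between them.
Clause-internal QR can adjoin the lower DP above the subject, yielding the inverse reading.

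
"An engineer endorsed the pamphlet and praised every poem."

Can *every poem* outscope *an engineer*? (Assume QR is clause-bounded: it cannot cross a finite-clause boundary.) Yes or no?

No

Structurally, *every poem* is inside one conjunct of the coordinate structure (*praised every poem*).
A quantifier cannot raise out of one conjunct of a coordination across the whole coordinate structure — the CSC applies to QR.
So *every poem* cannot raise to a position above *an engineer*.
(Only the surface reading survives: one fixed engineer with respect to all the relevant poems.)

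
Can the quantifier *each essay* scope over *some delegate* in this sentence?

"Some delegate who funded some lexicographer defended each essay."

Yes

*each essay* sits in the matrix clause, not in the relative clause on *some delegate*.
Since no island is crossed, the inverse ordering is licensed alongside surface scope.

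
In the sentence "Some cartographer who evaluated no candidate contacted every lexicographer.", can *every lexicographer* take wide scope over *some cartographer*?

The relative clause *who evaluated no candidate* modifies *some cartographer*, but *every lexicographer* is not inside that relative clause — it is an argument of the matrix verb.
Since no island is crossed, the inverse ordering is licensed alongside surface scope.
So *every lexicographer* > *some cartographer* is among the available readings.

Yes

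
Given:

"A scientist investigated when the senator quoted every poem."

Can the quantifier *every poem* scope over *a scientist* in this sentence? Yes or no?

No

*every poem* sits inside the embedded question *when the senator quoted every poem*.
Embedded wh-clauses are opaque for QR, so the quantifier stays inside the question.
*every poem* is confined to the island and cannot take scope over *a scientist*.
(Only the surface reading survives: one fixed scientist with respect to all the relevant poems.)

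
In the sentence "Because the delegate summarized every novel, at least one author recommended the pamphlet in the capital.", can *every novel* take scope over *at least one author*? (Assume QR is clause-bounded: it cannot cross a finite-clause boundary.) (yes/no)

The target quantifier *every novel* is part of the adjunct clause *because the delegate summarized every novel*.
Scope out of an adjunct clause is unavailable: QR respects the adjunct-island constraint.
*every novel* > *at least one author* would require crossing that boundary, which is illicit.

No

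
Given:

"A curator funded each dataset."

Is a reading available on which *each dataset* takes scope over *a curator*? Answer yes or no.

*each dataset* is the matrix object and *a curator* the matrix subject; the two are clausemates.
Nothing blocks QR of the lower DP to a position above the higher one, so inverse scope is available.
So *each dataset* > *a curator* is among the available readings.

Yes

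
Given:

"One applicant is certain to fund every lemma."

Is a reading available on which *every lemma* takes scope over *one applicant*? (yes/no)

*every lemma* is the object of the infinitival complement of a raising predicate; raising infinitives are transparent for QR, so the two DPs are in effect clausemates.
Clause-internal QR can adjoin the lower DP above the subject, yielding the inverse reading.

Yes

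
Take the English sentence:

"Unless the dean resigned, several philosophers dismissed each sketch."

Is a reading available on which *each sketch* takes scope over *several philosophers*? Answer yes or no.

Yes

*each sketch* is a matrix argument; the adjunct is an island but the target quantifier is outside it.
Nothing blocks QR of the lower DP to a position above the higher one, so inverse scope is available.
The sentence is scopally ambiguous between *several philosophers* > *each sketch* and *each sketch* > *several philosophers*.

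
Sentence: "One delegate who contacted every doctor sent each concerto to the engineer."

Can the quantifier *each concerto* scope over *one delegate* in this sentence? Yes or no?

Although the sentence contains a relative clause (*who contacted every doctor*), *each concerto* is outside it, in the matrix VP.
Since no island is crossed, the inverse ordering is licensed alongside surface scope.
The sentence is scopally ambiguous between *one delegate* > *each concerto* and *each concerto* > *one delegate*.

Yes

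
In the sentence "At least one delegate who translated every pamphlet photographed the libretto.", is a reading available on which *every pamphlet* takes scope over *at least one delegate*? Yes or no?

No

*every pamphlet* occurs within the relative clause *who translated every pamphlet*.
A relative clause is a scope island — quantifier raising cannot cross its boundary.
Hence only narrow scope for *every pamphlet* (under *at least one delegate*) survives.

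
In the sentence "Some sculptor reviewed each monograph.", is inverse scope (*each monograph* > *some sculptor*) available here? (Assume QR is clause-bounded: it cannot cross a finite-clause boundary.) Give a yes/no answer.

*some sculptor* and *each monograph* are co-arguments of the matrix verb, with nothing but a clause-internal boundary between them.
With no island boundary between them, the object can take inverse scope over the subject via ordinary QR within the clause.
Both orderings are possible: *some sculptor* > *each monograph* and *each monograph* > *some sculptor*.

Yes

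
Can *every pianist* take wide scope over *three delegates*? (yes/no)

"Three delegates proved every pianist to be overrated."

ECM infinitives lack a CP barrier, so *every pianist* can QR over the matrix subject *three delegates*.
No island intervenes, so both surface and inverse scope are derivable.

Yes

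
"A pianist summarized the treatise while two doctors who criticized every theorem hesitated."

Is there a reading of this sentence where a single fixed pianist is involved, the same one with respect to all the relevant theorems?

Yes

That reading corresponds to *a pianist* > *every theorem*.
That is the surface-scope ordering, which is always one of the available readings — island constraints only ever restrict inverse scope.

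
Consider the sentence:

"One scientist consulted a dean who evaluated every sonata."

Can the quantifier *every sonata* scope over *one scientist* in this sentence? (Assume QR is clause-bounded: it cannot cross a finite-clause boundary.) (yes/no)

The DP *every sonata* is contained in the relative clause *who evaluated every sonata* modifying *a dean*.
Quantifiers inside a relative clause are trapped there; the RC boundary blocks QR.
So *every sonata* cannot raise high enough to outscope *one scientist*; only the surface ordering *one scientist* > *every sonata* is available.

No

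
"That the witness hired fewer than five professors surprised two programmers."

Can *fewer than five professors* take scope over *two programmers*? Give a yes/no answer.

Structurally, *fewer than five professors* is inside the sentential subject *that the witness hired fewer than five professors*.
The subject-island constraint blocks QR out of a clausal subject.
The ordering *fewer than five professors* > *two programmers* is therefore underivable.

No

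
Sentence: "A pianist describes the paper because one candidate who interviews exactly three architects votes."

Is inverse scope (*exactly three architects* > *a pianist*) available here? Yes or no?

No

*exactly three architects* occurs within the relative clause *who interviews exactly three architects*, which is itself inside the adjunct *because one candidate who interviews exactly three architects votes*.
Even if one barrier were somehow void, the other would still block QR.
There is no licit LF on which *exactly three architects* c-commands *a pianist*.
(Only the surface reading survives: one fixed pianist with respect to all the relevant architects.)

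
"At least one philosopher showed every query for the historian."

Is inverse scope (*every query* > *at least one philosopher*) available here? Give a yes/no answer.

*every query* is the matrix object and *at least one philosopher* the matrix subject; the two are clausemates.
With no island boundary between them, the object can take inverse scope over the subject via ordinary QR within the clause.

Yes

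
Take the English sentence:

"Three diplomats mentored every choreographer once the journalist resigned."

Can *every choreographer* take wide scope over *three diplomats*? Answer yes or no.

Yes

Although there is an adjunct clause, *every choreographer* is in the main clause, not inside the adjunct.
Nothing blocks QR of the lower DP to a position above the higher one, so inverse scope is available.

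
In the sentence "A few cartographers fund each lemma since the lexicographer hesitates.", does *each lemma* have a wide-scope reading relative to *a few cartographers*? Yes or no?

Yes

The adjunct clause does not contain *each lemma*, which is the matrix object.
Since no island is crossed, the inverse ordering is licensed alongside surface scope.
The sentence is scopally ambiguous between *a few cartographers* > *each lemma* and *each lemma* > *a few cartographers*.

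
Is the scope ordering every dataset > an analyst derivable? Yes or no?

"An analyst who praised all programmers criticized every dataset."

The RC *who praised all programmers* is an island, but *every dataset* is not inside it — it is the matrix object, a clausemate of *an analyst*.
With no island boundary between them, the object can take inverse scope over the subject via ordinary QR within the clause.

Yes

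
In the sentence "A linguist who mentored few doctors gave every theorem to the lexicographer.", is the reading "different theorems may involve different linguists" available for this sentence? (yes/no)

Yes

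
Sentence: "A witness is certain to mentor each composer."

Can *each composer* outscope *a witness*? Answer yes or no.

Yes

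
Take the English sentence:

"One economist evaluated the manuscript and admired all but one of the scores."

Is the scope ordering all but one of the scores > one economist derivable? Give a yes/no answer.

Structurally, *all but one of the scores* is inside one conjunct of the coordinate structure (*admired all but one of the scores*).
Coordinate structures are islands for non-across-the-board movement, QR included.
So *all but one of the scores* cannot raise to a position above *one economist*.
(Only the surface reading survives: one fixed economist with respect to all the relevant scores.)

No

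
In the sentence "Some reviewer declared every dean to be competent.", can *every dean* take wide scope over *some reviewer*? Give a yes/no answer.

Yes

*every dean* is the subject of an ECM infinitive — the infinitival complement of an ECM verb is not a scope island, so *every dean* can raise into the matrix clause.
Ordinary QR to a clause-peripheral position gives the wide-scope LF for the lower DP.
Both orderings are possible: *some reviewer* > *every dean* and *every dean* > *some reviewer*.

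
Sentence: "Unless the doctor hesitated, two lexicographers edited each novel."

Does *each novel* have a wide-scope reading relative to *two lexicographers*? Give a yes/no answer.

The adjunct island is irrelevant here — *each novel* and *two lexicographers* are both in the matrix clause.
Clause-internal QR can adjoin the lower DP above the subject, yielding the inverse reading.
So *each novel* > *two lexicographers* is among the available readings.

Yes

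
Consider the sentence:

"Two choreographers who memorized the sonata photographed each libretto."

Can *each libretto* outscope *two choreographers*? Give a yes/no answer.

The relative clause *who memorized the sonata* modifies *two choreographers*, but *each libretto* is not inside that relative clause — it is an argument of the matrix verb.
No island intervenes, so both surface and inverse scope are derivable.

Yes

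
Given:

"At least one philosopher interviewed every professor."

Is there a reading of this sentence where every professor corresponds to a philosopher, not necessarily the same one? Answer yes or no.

Yes

This is the *every professor* > *at least one philosopher* reading.
*every professor* is the matrix object and *at least one philosopher* the matrix subject; the two are clausemates.
No island intervenes, so both surface and inverse scope are derivable.
So *every professor* > *at least one philosopher* is among the available readings.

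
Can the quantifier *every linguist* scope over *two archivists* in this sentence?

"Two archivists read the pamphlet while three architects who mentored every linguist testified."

*every linguist* sits inside the relative clause *who mentored every linguist*, which is itself inside the adjunct *while three architects who mentored every linguist testified*.
The quantifier would have to escape first the RC and then the adjunct — two independent island violations.
The inverse ordering *every linguist* > *two archivists* is therefore underivable.

No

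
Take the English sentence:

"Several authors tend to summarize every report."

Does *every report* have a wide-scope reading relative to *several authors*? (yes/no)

*every report* is the object of the infinitival complement of a raising predicate; raising infinitives are transparent for QR, so the two DPs are in effect clausemates.
With no island boundary between them, the object can take inverse scope over the subject via ordinary QR within the clause.
So *every report* > *several authors* is among the available readings.

Yes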